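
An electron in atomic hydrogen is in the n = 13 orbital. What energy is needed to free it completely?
0.08051 eV

The ionization energy is the energy needed to remove the electron completely (n → ∞).

For hydrogen, E_n = -13.6057 eV / n².

At n = 13: E_13 = -13.6057 / 13² = -0.08050710 eV
At n = ∞: E_∞ = 0 eV

Ionization energy = E_∞ - E_13 = 0 - (-0.08050710) = 0.08050710 eV
Ionization energy ≈ 0.08051 eV

This is also called the binding energy of the electron in state n = 13.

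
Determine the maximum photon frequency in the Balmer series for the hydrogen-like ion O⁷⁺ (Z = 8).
5.264e+16 Hz

The series limit corresponds to the transition from n = ∞ to n = 2.
This is the highest energy (shortest wavelength) transition in the Balmer series.

E_∞ = 0 eV
E_2 = -13.6057 × 8² / 2² = -217.691200 eV

Energy at series limit:
ΔE = E_∞ - E_2 = 0 - (-217.691200) = 217.691200 eV
E = 217.691200 eV × (1.602177 × 10⁻¹⁹ J/eV) = 3.48780e-17 J
f = E/h = 3.48780e-17 J / (6.62607 × 10⁻³⁴ J·s) = 5.264e+16 Hz

This energy equals the ionization energy from the n = 2 state of O⁷⁺.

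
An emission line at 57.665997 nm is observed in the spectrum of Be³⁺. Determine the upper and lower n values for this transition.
n = 9 → n = 3

First, find the photon energy from the wavelength (hc = 1239.84 eV·nm):
E = hc/λ = 1239.84 eV·nm / 57.665997 nm = 21.500365 eV

The energy levels of Be³⁺ satisfy E_n = -13.6057 × 4² / n² eV, so an emission n_i → n_f releases
ΔE = 13.6057 × 4² × (1/n_f² − 1/n_i²) eV.

Setting ΔE equal to the photon energy:
1/n_f² − 1/n_i² = 21.500365 / (13.6057 × 4²) = 0.098765430

Since 1/n_i² must be positive, we need 1/n_f² > 0.098765430, i.e. n_f ≤ 3. For each allowed n_f, solve n_i = (1/n_f² − 0.098765430)^(−1/2) and check whether it is a whole number:
  n_f = 1: 1/n_i² = 1.000000000 − 0.098765430 = 0.901234570 → n_i = 1.053  (not an integer) ✗
  n_f = 2: 1/n_i² = 0.250000000 − 0.098765430 = 0.151234570 → n_i = 2.571  (not an integer) ✗
  n_f = 3: 1/n_i² = 0.111111111 − 0.098765430 = 0.012345681 → n_i = 9.000  → integer, n_i = 9 ✓

Only n_f = 3 gives an integer upper level, n_i = 9.

The transition is from n = 9 to n = 3 (emission).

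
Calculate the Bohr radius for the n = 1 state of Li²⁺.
0.0176 nm (or 0.1764 Å)

The Bohr radius formula is:
r_n = n² a₀ / Z

where a₀ = 0.0529177 nm is the Bohr radius.

For Li²⁺ (Z = 3) at n = 1:
r_1 = 1² × 0.0529177 nm / 3
r_1 = 1 × 0.0529177 nm / 3
r_1 = 0.05292 nm / 3
r_1 = 0.0176 nm

The electron orbits at approximately 0.0176 nm from the nucleus.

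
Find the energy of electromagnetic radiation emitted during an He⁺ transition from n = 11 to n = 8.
0.40 eV

The energy levels are E_n = -13.6057 Z² eV / n².

Energy at n = 11: E_11 = -13.6057 × 2² / 11² = -0.44978 eV
Energy at n = 8: E_8 = -13.6057 × 2² / 8² = -0.85036 eV

For emission (electron falling to lower state), the photon energy is:
E_photon = E_11 - E_8 = |-0.44978 - (-0.85036)|
E_photon = 0.40 eV

This energy is carried away by the emitted photon.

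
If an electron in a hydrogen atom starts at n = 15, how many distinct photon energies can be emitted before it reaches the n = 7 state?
36

The electron can occupy levels n = 7, 8, ..., 15 during de-excitation — that is m = 15 - 7 + 1 = 9 distinct levels.

The number of distinct spectral lines equals the number of ways to choose 2 of these m levels (each pair gives one possible emission transition):

Number of lines = m(m-1)/2 = 9×8/2 = 36

These correspond to all possible transitions between the 9 levels:
15 → 14, 15 → 13, 15 → 12, 15 → 11, 15 → 10, 15 → 9, 15 → 8, 15 → 7...

Each transition produces a photon with a unique energy (and thus wavelength). This count does not depend on Z.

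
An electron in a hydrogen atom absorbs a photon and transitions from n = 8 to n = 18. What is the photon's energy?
0.1706 eV

The energy levels of a hydrogen-like atom are E_n = -13.6057 eV / n².

Energy at n = 8: E_8 = -13.6057 / 8² = -0.2125891 eV
Energy at n = 18: E_18 = -13.6057 / 18² = -0.0419929 eV

The excitation energy is the difference:
ΔE = E_18 - E_8
ΔE = -0.0419929 - (-0.2125891)
ΔE = 0.1706 eV

Since this is positive, energy must be absorbed (photon absorption).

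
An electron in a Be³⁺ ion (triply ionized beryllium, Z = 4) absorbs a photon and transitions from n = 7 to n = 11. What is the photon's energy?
2.6436 eV

The energy levels of a hydrogen-like atom are E_n = -13.6057 Z² eV / n².

Energy at n = 7: E_7 = -13.6057 × 4² / 7² = -4.4426776 eV
Energy at n = 11: E_11 = -13.6057 × 4² / 11² = -1.7991008 eV

The excitation energy is the difference:
ΔE = E_11 - E_7
ΔE = -1.7991008 - (-4.4426776)
ΔE = 2.6436 eV

Since this is positive, energy must be absorbed (photon absorption).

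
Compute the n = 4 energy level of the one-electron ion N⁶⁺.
-41.667 eV

For hydrogen-like ions, the energy levels scale with Z²:
E_n = -13.6057 Z² / n² eV

For N⁶⁺ (Z = 7) at n = 4:
E_4 = -13.6057 × 7² / 4²
E_4 = -13.6057 × 49 / 16
E_4 = -666.6793 / 16
E_4 = -41.667 eV

The energy is 49 times more negative than hydrogen at the same n due to the stronger nuclear charge.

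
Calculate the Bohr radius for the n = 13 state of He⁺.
4.4715 nm (or 44.7155 Å)

The Bohr radius formula is:
r_n = n² a₀ / Z

where a₀ = 0.0529177 nm is the Bohr radius.

For He⁺ (Z = 2) at n = 13:
r_13 = 13² × 0.0529177 nm / 2
r_13 = 169 × 0.0529177 nm / 2
r_13 = 8.94309 nm / 2
r_13 = 4.4715 nm

The electron orbits at approximately 4.4715 nm from the nucleus.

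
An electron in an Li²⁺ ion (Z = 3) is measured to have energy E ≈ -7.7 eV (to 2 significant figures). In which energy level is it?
n = 4

The exact energy levels follow E_n = -13.6057 Z² / n² eV with Z = 3.

The measured value (-7.7 eV) is reported to only 2 significant figures, so we must test candidate n values and see which one matches to that precision.

Candidate energies:
  n = 2:  E = -13.6057 × 3² / 2² = -30.61283 eV
  n = 3:  E = -13.6057 × 3² / 3² = -13.60570 eV
  n = 4:  E = -13.6057 × 3² / 4² = -7.65321 eV  ← matches
  n = 5:  E = -13.6057 × 3² / 5² = -4.89805 eV
  n = 6:  E = -13.6057 × 3² / 6² = -3.40143 eV

Checking against the measurement of -7.7 eV (2 sig figs), only n = 4 agrees:
E_4 = -7.65321 eV, which rounds to -7.7 eV ✓

Therefore n = 4.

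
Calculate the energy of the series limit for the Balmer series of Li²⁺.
30.612825 eV

The series limit corresponds to the transition from n = ∞ to n = 2.
This is the highest energy (shortest wavelength) transition in the Balmer series.

E_∞ = 0 eV
E_2 = -13.6057 × 3² / 2² = -30.612825 eV

Energy at series limit:
ΔE = E_∞ - E_2 = 0 - (-30.612825) = 30.612825 eV

This energy equals the ionization energy from the n = 2 state of Li²⁺.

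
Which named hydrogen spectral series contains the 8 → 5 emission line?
Pfund series

The spectral series in hydrogen are named based on the final (lower) energy level:
- Lyman series: n_final = 1 (ultraviolet)
- Balmer series: n_final = 2 (visible/near-UV)
- Paschen series: n_final = 3 (infrared)
- Brackett series: n_final = 4 (infrared)
- Pfund series: n_final = 5 (far infrared)

Since this transition ends at n = 5, it belongs to the Pfund series.

For reference, this 8 → 5 line has photon energy
ΔE = 13.6057 eV × (1/5² - 1/8²) = 0.331638938 eV,
corresponding to wavelength λ = hc/ΔE = 1239.84 eV·nm / 0.331638938 eV = 3738.524 nm in the far infrared region.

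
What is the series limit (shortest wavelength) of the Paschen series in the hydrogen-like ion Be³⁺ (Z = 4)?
51.259 nm

The series limit corresponds to the transition from n = ∞ to n = 3.
This is the highest energy (shortest wavelength) transition in the Paschen series.

E_∞ = 0 eV
E_3 = -13.6057 × 4² / 3² = -24.18791 eV

Energy at series limit:
ΔE = E_∞ - E_3 = 0 - (-24.18791) = 24.18791 eV
λ = hc/E = 1239.84 eV·nm / 24.18791 eV = 51.259 nm

This energy equals the ionization energy from the n = 3 state of Be³⁺.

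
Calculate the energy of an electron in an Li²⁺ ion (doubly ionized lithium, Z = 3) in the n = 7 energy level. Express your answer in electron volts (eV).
-2.50 eV

The energy levels of a hydrogen-like atom are given by:
E_n = -13.6057 Z² / n² eV  (with Z = 3 for Li²⁺)

For n = 7:
E_7 = -13.6057 × 3² / 7²
E_7 = -13.6057 × 9 / 49
E_7 = -2.50 eV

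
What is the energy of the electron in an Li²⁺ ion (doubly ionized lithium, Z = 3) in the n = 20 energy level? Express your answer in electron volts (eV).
-0.306 eV

The energy levels of a hydrogen-like atom are given by:
E_n = -13.6057 Z² / n² eV  (with Z = 3 for Li²⁺)

For n = 20:
E_20 = -13.6057 × 3² / 20²
E_20 = -13.6057 × 9 / 400
E_20 = -0.306 eV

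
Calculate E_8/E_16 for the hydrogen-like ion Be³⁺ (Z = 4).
4.00

Using E_n = -13.6057 Z² / n² eV with Z = 4:

E_8 = -13.6057 × 4² / 8² = -217.6912 / 64 = -3.40142500 eV
E_16 = -13.6057 × 4² / 16² = -217.6912 / 256 = -0.85035625 eV

The ratio is:
E_8/E_16 = (-3.40142500) / (-0.85035625)
E_8/E_16 = (-217.6912/64) / (-217.6912/256)
E_8/E_16 = 256/64
E_8/E_16 = 4.00
(Note: the Z² factors cancel in the ratio.)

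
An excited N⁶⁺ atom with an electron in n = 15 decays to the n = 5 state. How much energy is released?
23.70415 eV

The energy levels are E_n = -13.6057 Z² eV / n².

Energy at n = 15: E_15 = -13.6057 × 7² / 15² = -2.96301911 eV
Energy at n = 5: E_5 = -13.6057 × 7² / 5² = -26.66717200 eV

For emission (electron falling to lower state), the photon energy is:
E_photon = E_15 - E_5 = |-2.96301911 - (-26.66717200)|
E_photon = 23.70415 eV

This energy is carried away by the emitted photon.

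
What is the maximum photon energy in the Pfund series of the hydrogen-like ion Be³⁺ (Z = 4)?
8.7076 eV

The series limit corresponds to the transition from n = ∞ to n = 5.
This is the highest energy (shortest wavelength) transition in the Pfund series.

E_∞ = 0 eV
E_5 = -13.6057 × 4² / 5² = -8.7076 eV

Energy at series limit:
ΔE = E_∞ - E_5 = 0 - (-8.7076) = 8.7076 eV

This energy equals the ionization energy from the n = 5 state of Be³⁺.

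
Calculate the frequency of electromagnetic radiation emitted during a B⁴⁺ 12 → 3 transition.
8.567e+15 Hz

First, find the transition energy:
E_12 = -13.6057 × 5² / 12² = -2.3621007 eV
E_3 = -13.6057 × 5² / 3² = -37.7936111 eV
|ΔE| = |E_3 - E_12| = 35.4315104 eV

Convert to Joules: E = 35.4315104 eV × (1.602177 × 10⁻¹⁹ J/eV) = 5.67676e-18 J

Using E = hf:
f = E/h = 5.67676e-18 J / (6.62607 × 10⁻³⁴ J·s)
f = 8.567e+15 Hz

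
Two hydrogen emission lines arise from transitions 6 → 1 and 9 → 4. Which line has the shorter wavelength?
6 → 1

Calculate the energy for each transition:

Transition 6 → 1:
ΔE₁ = |E_1 - E_6| = |-13.6057/1² - (-13.6057/6²)|
ΔE₁ = |-13.60570000000 - (-0.37793611111)| = 13.22776389 eV

Transition 9 → 4:
ΔE₂ = |E_4 - E_9| = |-13.6057/4² - (-13.6057/9²)|
ΔE₂ = |-0.85035625000 - (-0.16797160494)| = 0.68238465 eV

Since 13.22776389 eV > 0.68238465 eV, the transition 6 → 1 emits the more energetic photon.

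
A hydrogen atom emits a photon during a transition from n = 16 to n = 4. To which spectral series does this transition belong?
Brackett series

The spectral series in hydrogen are named based on the final (lower) energy level:
- Lyman series: n_final = 1 (ultraviolet)
- Balmer series: n_final = 2 (visible/near-UV)
- Paschen series: n_final = 3 (infrared)
- Brackett series: n_final = 4 (infrared)
- Pfund series: n_final = 5 (far infrared)

Since this transition ends at n = 4, it belongs to the Brackett series.

For reference, this 16 → 4 line has photon energy
ΔE = 13.6057 eV × (1/4² - 1/16²) = 0.79720898438 eV,
corresponding to wavelength λ = hc/ΔE = 1239.84 eV·nm / 0.79720898438 eV = 1555.22582 nm in the infrared region.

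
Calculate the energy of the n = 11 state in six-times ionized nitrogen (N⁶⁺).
-5.5097 eV

For hydrogen-like ions, the energy levels scale with Z²:
E_n = -13.6057 Z² / n² eV

For N⁶⁺ (Z = 7) at n = 11:
E_11 = -13.6057 × 7² / 11²
E_11 = -13.6057 × 49 / 121
E_11 = -666.6793 / 121
E_11 = -5.5097 eV

The energy is 49 times more negative than hydrogen at the same n due to the stronger nuclear charge.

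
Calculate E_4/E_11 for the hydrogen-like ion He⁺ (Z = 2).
7.5625

Using E_n = -13.6057 Z² / n² eV with Z = 2:

E_4 = -13.6057 × 2² / 4² = -54.4228 / 16 = -3.401425000 eV
E_11 = -13.6057 × 2² / 11² = -54.4228 / 121 = -0.449775207 eV

The ratio is:
E_4/E_11 = (-3.401425000) / (-0.449775207)
E_4/E_11 = (-54.4228/16) / (-54.4228/121)
E_4/E_11 = 121/16
E_4/E_11 = 7.5625
(Note: the Z² factors cancel in the ratio.)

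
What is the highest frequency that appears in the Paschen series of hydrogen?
3.655e+14 Hz

The series limit corresponds to the transition from n = ∞ to n = 3.
This is the highest energy (shortest wavelength) transition in the Paschen series.

E_∞ = 0 eV
E_3 = -13.6057 / 3² = -1.51174444 eV

Energy at series limit:
ΔE = E_∞ - E_3 = 0 - (-1.51174444) = 1.51174444 eV
E = 1.51174444 eV × (1.602177 × 10⁻¹⁹ J/eV) = 2.42208e-19 J
f = E/h = 2.42208e-19 J / (6.62607 × 10⁻³⁴ J·s) = 3.655e+14 Hz

This energy equals the ionization energy from the n = 3 state of hydrogen.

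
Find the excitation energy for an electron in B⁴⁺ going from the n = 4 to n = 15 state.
19.747162 eV

The energy levels of a hydrogen-like atom are E_n = -13.6057 Z² eV / n².

Energy at n = 4: E_4 = -13.6057 × 5² / 4² = -21.258906250 eV
Energy at n = 15: E_15 = -13.6057 × 5² / 15² = -1.511744444 eV

The excitation energy is the difference:
ΔE = E_15 - E_4
ΔE = -1.511744444 - (-21.258906250)
ΔE = 19.747162 eV

Since this is positive, energy must be absorbed (photon absorption).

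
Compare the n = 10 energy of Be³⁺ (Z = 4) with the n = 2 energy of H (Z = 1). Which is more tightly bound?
H at n = 2 (E = -3.401 eV)

Using E_n = -13.6057 Z² / n² eV:

Be³⁺ (Z = 4) at n = 10:
E = -13.6057 × 4² / 10² = -13.6057 × 16 / 100 = -2.176912 eV

H (Z = 1) at n = 2:
E = -13.6057 × 1² / 2² = -13.6057 × 1 / 4 = -3.401425 eV

Since -3.401425 eV < -2.176912 eV,
H at n = 2 is more tightly bound (requires more energy to ionize).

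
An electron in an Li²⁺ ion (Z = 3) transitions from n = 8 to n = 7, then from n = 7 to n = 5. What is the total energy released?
2.98 eV

The energy levels of Li²⁺ are E_n = -13.6057 × 3² / n² eV.

First transition (8 → 7):
ΔE₁ = |E_7 - E_8|
ΔE₁ = |-2.49900612 - (-1.91330156)| = 0.58570 eV

Second transition (7 → 5):
ΔE₂ = |E_5 - E_7|
ΔE₂ = |-4.89805200 - (-2.49900612)| = 2.39905 eV

Total energy released:
E_total = ΔE₁ + ΔE₂ = 0.58570 + 2.39905 = 2.98 eV

Note: This equals the direct transition 8 → 5: 2.98 eV ✓
Energy is conserved regardless of the path taken.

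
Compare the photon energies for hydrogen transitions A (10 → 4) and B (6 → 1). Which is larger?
6 → 1

Calculate the energy for each transition:

Transition 10 → 4:
ΔE₁ = |E_4 - E_10| = |-13.6057/4² - (-13.6057/10²)|
ΔE₁ = |-0.850356250 - (-0.136057000)| = 0.714299 eV

Transition 6 → 1:
ΔE₂ = |E_1 - E_6| = |-13.6057/1² - (-13.6057/6²)|
ΔE₂ = |-13.605700000 - (-0.377936111)| = 13.227764 eV

Since 13.227764 eV > 0.714299 eV, the transition 6 → 1 emits the more energetic photon.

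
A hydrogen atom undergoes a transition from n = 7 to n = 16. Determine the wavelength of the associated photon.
5522.17865 nm

First, find the transition energy using E_n = -13.6057 / n² eV:
E_7 = -13.6057 / 7² = -0.27766734694 eV
E_16 = -13.6057 / 16² = -0.05314726563 eV

Photon energy: |ΔE| = |E_16 - E_7| = 0.22452008131 eV

Convert to wavelength using E = hc/λ with hc = 1239.84 eV·nm:
λ = hc/E = 1239.84 eV·nm / 0.22452008131 eV
λ = 5522.17865 nm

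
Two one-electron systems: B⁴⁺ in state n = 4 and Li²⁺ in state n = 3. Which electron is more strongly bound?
B⁴⁺ at n = 4 (E = -21.259 eV)

Using E_n = -13.6057 Z² / n² eV:

B⁴⁺ (Z = 5) at n = 4:
E = -13.6057 × 5² / 4² = -13.6057 × 25 / 16 = -21.258906 eV

Li²⁺ (Z = 3) at n = 3:
E = -13.6057 × 3² / 3² = -13.6057 × 9 / 9 = -13.605700 eV

Since -21.258906 eV < -13.605700 eV,
B⁴⁺ at n = 4 is more tightly bound (requires more energy to ionize).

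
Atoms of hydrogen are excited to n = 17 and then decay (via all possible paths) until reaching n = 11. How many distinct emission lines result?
21

The electron can occupy levels n = 11, 12, ..., 17 during de-excitation — that is m = 17 - 11 + 1 = 7 distinct levels.

The number of distinct spectral lines equals the number of ways to choose 2 of these m levels (each pair gives one possible emission transition):

Number of lines = m(m-1)/2 = 7×6/2 = 21

These correspond to all possible transitions between the 7 levels:
17 → 16, 17 → 15, 17 → 14, 17 → 13, 17 → 12, 17 → 11, 16 → 15, 16 → 14...

Each transition produces a photon with a unique energy (and thus wavelength). This count does not depend on Z.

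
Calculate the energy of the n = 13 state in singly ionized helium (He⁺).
-0.3220 eV

For hydrogen-like ions, the energy levels scale with Z²:
E_n = -13.6057 Z² / n² eV

For He⁺ (Z = 2) at n = 13:
E_13 = -13.6057 × 2² / 13²
E_13 = -13.6057 × 4 / 169
E_13 = -54.4228 / 169
E_13 = -0.3220 eV

The energy is 4 times more negative than hydrogen at the same n due to the stronger nuclear charge.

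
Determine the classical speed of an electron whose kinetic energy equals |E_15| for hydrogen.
1.458e+05 m/s (or 0.04865% of c)

The binding energy at n = 15 for hydrogen is:
E_15 = -13.6057/15² = -0.06046978 eV
|E_15| = 0.06046978 eV

Convert to Joules:
KE = 0.06046978 eV × (1.602177 × 10⁻¹⁹ J/eV) = 9.68833e-21 J

Using KE = ½mv²:
v = √(2·KE/m_e)
v = √(2 × 9.68833e-21 J / 9.10938 × 10⁻³¹ kg)
v = 1.458e+05 m/s

This is approximately 0.04865% the speed of light.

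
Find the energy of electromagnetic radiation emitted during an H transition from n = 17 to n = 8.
0.165511 eV

The energy levels are E_n = -13.6057 eV / n².

Energy at n = 17: E_17 = -13.6057 / 17² = -0.047078547 eV
Energy at n = 8: E_8 = -13.6057 / 8² = -0.212589063 eV

For emission (electron falling to lower state), the photon energy is:
E_photon = E_17 - E_8 = |-0.047078547 - (-0.212589063)|
E_photon = 0.165511 eV

This energy is carried away by the emitted photon.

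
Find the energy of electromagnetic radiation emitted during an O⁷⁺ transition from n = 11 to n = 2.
210.495 eV

The energy levels are E_n = -13.6057 Z² eV / n².

Energy at n = 11: E_11 = -13.6057 × 8² / 11² = -7.196403 eV
Energy at n = 2: E_2 = -13.6057 × 8² / 2² = -217.691200 eV

For emission (electron falling to lower state), the photon energy is:
E_photon = E_11 - E_2 = |-7.196403 - (-217.691200)|
E_photon = 210.495 eV

This energy is carried away by the emitted photon.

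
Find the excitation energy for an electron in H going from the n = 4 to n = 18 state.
0.80836 eV

The energy levels of a hydrogen-like atom are E_n = -13.6057 eV / n².

Energy at n = 4: E_4 = -13.6057 / 4² = -0.85035625 eV
Energy at n = 18: E_18 = -13.6057 / 18² = -0.04199290 eV

The excitation energy is the difference:
ΔE = E_18 - E_4
ΔE = -0.04199290 - (-0.85035625)
ΔE = 0.80836 eV

Since this is positive, energy must be absorbed (photon absorption).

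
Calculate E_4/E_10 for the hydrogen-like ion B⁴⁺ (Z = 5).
6.250

Using E_n = -13.6057 Z² / n² eV with Z = 5:

E_4 = -13.6057 × 5² / 4² = -340.1425 / 16 = -21.258906250 eV
E_10 = -13.6057 × 5² / 10² = -340.1425 / 100 = -3.401425000 eV

The ratio is:
E_4/E_10 = (-21.258906250) / (-3.401425000)
E_4/E_10 = (-340.1425/16) / (-340.1425/100)
E_4/E_10 = 100/16
E_4/E_10 = 6.250
(Note: the Z² factors cancel in the ratio.)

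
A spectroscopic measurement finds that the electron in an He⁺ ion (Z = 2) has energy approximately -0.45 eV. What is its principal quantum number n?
n = 11

The exact energy levels follow E_n = -13.6057 Z² / n² eV with Z = 2.

The measured value (-0.45 eV) is reported to only 2 significant figures, so we must test candidate n values and see which one matches to that precision.

Candidate energies:
  n = 9:  E = -13.6057 × 2² / 9² = -0.67189 eV
  n = 10:  E = -13.6057 × 2² / 10² = -0.54423 eV
  n = 11:  E = -13.6057 × 2² / 11² = -0.44978 eV  ← matches
  n = 12:  E = -13.6057 × 2² / 12² = -0.37794 eV
  n = 13:  E = -13.6057 × 2² / 13² = -0.32203 eV

Checking against the measurement of -0.45 eV (2 sig figs), only n = 11 agrees:
E_11 = -0.44978 eV, which rounds to -0.45 eV ✓

Therefore n = 11.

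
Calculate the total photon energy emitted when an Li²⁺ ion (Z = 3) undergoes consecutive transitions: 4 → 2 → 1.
114.798 eV

The energy levels of Li²⁺ are E_n = -13.6057 × 3² / n² eV.

First transition (4 → 2):
ΔE₁ = |E_2 - E_4|
ΔE₁ = |-30.612825000 - (-7.653206250)| = 22.959619 eV

Second transition (2 → 1):
ΔE₂ = |E_1 - E_2|
ΔE₂ = |-122.451300000 - (-30.612825000)| = 91.838475 eV

Total energy released:
E_total = ΔE₁ + ΔE₂ = 22.959619 + 91.838475 = 114.798 eV

Note: This equals the direct transition 4 → 1: 114.798 eV ✓
Energy is conserved regardless of the path taken.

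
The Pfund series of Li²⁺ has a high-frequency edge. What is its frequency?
1.18434e+15 Hz

The series limit corresponds to the transition from n = ∞ to n = 5.
This is the highest energy (shortest wavelength) transition in the Pfund series.

E_∞ = 0 eV
E_5 = -13.6057 × 3² / 5² = -4.89805200 eV

Energy at series limit:
ΔE = E_∞ - E_5 = 0 - (-4.89805200) = 4.89805200 eV
E = 4.89805200 eV × (1.602177 × 10⁻¹⁹ J/eV) = 7.8475463e-19 J
f = E/h = 7.8475463e-19 J / (6.62607 × 10⁻³⁴ J·s) = 1.18434e+15 Hz

This energy equals the ionization energy from the n = 5 state of Li²⁺.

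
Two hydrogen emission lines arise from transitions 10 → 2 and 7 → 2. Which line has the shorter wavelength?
10 → 2

Calculate the energy for each transition:

Transition 10 → 2:
ΔE₁ = |E_2 - E_10| = |-13.6057/2² - (-13.6057/10²)|
ΔE₁ = |-3.4014250000 - (-0.1360570000)| = 3.2653680 eV

Transition 7 → 2:
ΔE₂ = |E_2 - E_7| = |-13.6057/2² - (-13.6057/7²)|
ΔE₂ = |-3.4014250000 - (-0.2776673469)| = 3.1237577 eV

Since 3.2653680 eV > 3.1237577 eV, the transition 10 → 2 emits the more energetic photon.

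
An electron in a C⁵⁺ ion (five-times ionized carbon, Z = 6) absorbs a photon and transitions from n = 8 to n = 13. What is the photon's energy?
4.75 eV

The energy levels of a hydrogen-like atom are E_n = -13.6057 Z² eV / n².

Energy at n = 8: E_8 = -13.6057 × 6² / 8² = -7.65321 eV
Energy at n = 13: E_13 = -13.6057 × 6² / 13² = -2.89826 eV

The excitation energy is the difference:
ΔE = E_13 - E_8
ΔE = -2.89826 - (-7.65321)
ΔE = 4.75 eV

Since this is positive, energy must be absorbed (photon absorption).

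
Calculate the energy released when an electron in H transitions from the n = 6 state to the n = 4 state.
0.472420 eV

The energy levels are E_n = -13.6057 eV / n².

Energy at n = 6: E_6 = -13.6057 / 6² = -0.377936111 eV
Energy at n = 4: E_4 = -13.6057 / 4² = -0.850356250 eV

For emission (electron falling to lower state), the photon energy is:
E_photon = E_6 - E_4 = |-0.377936111 - (-0.850356250)|
E_photon = 0.472420 eV

This energy is carried away by the emitted photon.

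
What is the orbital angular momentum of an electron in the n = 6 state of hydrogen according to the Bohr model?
6.32743e-34 J·s (or 6ℏ)

In the Bohr model, angular momentum is quantized:
L = nℏ

where ℏ = h/(2π) = 1.0545718e-34 J·s

For n = 6:
L = 6 × 1.0545718e-34 J·s
L = 6.32743e-34 J·s

This can also be written as L = 6ℏ.
The angular momentum is an integer multiple of the reduced Planck constant.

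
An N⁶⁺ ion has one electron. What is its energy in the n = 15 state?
-2.963019 eV

For hydrogen-like ions, the energy levels scale with Z²:
E_n = -13.6057 Z² / n² eV

For N⁶⁺ (Z = 7) at n = 15:
E_15 = -13.6057 × 7² / 15²
E_15 = -13.6057 × 49 / 225
E_15 = -666.6793 / 225
E_15 = -2.963019 eV

The energy is 49 times more negative than hydrogen at the same n due to the stronger nuclear charge.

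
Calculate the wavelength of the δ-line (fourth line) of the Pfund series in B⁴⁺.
131.81 nm

The lines of a series are numbered from the longest wavelength (smallest ΔE) outward; the fourth line is the transition from n = n_f + 4 to n_f.
The Pfund series has all transitions ending at n_f = 5.

For B⁴⁺ (Z = 5), the fourth line (δ-line) is the jump from n = 9 to n = 5:
E_9 = -13.6057 × 5² / 9² = -4.199290 eV
E_5 = -13.6057 × 5² / 5² = -13.605700 eV
ΔE = E_9 - E_5 = 9.406410 eV

λ = hc/E = 1239.84 eV·nm / 9.406410 eV
λ = 131.81 nm

This is the δ-line of the Pfund series in B⁴⁺.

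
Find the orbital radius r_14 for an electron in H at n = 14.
10.3719 nm (or 103.7187 Å)

The Bohr radius formula is:
r_n = n² a₀ / Z

where a₀ = 0.0529177 nm is the Bohr radius.

For H (Z = 1) at n = 14:
r_14 = 14² × 0.0529177 nm / 1
r_14 = 196 × 0.0529177 nm / 1
r_14 = 10.37187 nm / 1
r_14 = 10.3719 nm

The electron orbits at approximately 10.3719 nm from the nucleus.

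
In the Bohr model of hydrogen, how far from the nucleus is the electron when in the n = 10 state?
5.29177 nm (or 52.91772 Å)

The Bohr radius formula is:
r_n = n² a₀ / Z

where a₀ = 0.05291772 nm is the Bohr radius.

For H (Z = 1) at n = 10:
r_10 = 10² × 0.05291772 nm / 1
r_10 = 100 × 0.05291772 nm / 1
r_10 = 5.291772 nm / 1
r_10 = 5.29177 nm

The electron orbits at approximately 5.29177 nm from the nucleus.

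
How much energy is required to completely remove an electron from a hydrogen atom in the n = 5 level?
0.54423 eV

The ionization energy is the energy needed to remove the electron completely (n → ∞).

For hydrogen, E_n = -13.6057 eV / n².

At n = 5: E_5 = -13.6057 / 5² = -0.54422800 eV
At n = ∞: E_∞ = 0 eV

Ionization energy = E_∞ - E_5 = 0 - (-0.54422800) = 0.54422800 eV
Ionization energy ≈ 0.54423 eV

This is also called the binding energy of the electron in state n = 5.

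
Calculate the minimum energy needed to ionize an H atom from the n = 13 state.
0.0805 eV

The ionization energy is the energy needed to remove the electron completely (n → ∞).

For hydrogen, E_n = -13.6057 eV / n².

At n = 13: E_13 = -13.6057 / 13² = -0.0805071 eV
At n = ∞: E_∞ = 0 eV

Ionization energy = E_∞ - E_13 = 0 - (-0.0805071) = 0.0805071 eV
Ionization energy ≈ 0.0805 eV

This is also called the binding energy of the electron in state n = 13.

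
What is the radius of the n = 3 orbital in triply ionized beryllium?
0.11906 nm (or 1.19065 Å)

The Bohr radius formula is:
r_n = n² a₀ / Z

where a₀ = 0.05291772 nm is the Bohr radius.

For Be³⁺ (Z = 4) at n = 3:
r_3 = 3² × 0.05291772 nm / 4
r_3 = 9 × 0.05291772 nm / 4
r_3 = 0.476259 nm / 4
r_3 = 0.11906 nm

The electron orbits at approximately 0.11906 nm from the nucleus.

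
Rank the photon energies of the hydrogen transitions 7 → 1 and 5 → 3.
7 → 1

Calculate the energy for each transition:

Transition 7 → 1:
ΔE₁ = |E_1 - E_7| = |-13.6057/1² - (-13.6057/7²)|
ΔE₁ = |-13.605700000 - (-0.277667347)| = 13.328033 eV

Transition 5 → 3:
ΔE₂ = |E_3 - E_5| = |-13.6057/3² - (-13.6057/5²)|
ΔE₂ = |-1.511744444 - (-0.544228000)| = 0.967516 eV

Since 13.328033 eV > 0.967516 eV, the transition 7 → 1 emits the more energetic photon.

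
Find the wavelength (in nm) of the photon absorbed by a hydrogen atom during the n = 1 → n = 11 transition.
91.89 nm

First, find the transition energy using E_n = -13.6057 / n² eV:
E_1 = -13.6057 / 1² = -13.6057 eV
E_11 = -13.6057 / 11² = -0.1124 eV

Photon energy: |ΔE| = |E_11 - E_1| = 13.4933 eV

Convert to wavelength using E = hc/λ with hc = 1239.84 eV·nm:
λ = hc/E = 1239.84 eV·nm / 13.4933 eV
λ = 91.89 nm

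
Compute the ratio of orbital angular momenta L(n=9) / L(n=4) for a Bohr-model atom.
2.2500

In the Bohr model, L_n = nℏ, so the ratio is purely the ratio of quantum numbers:

L_9/L_4 = 9ℏ / 4ℏ = 9/4 = 2.2500

The angular momentum scales linearly with n.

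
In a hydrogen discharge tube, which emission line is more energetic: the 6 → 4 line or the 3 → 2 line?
3 → 2

Calculate the energy for each transition:

Transition 6 → 4:
ΔE₁ = |E_4 - E_6| = |-13.6057/4² - (-13.6057/6²)|
ΔE₁ = |-0.85035625 - (-0.37793611)| = 0.47242 eV

Transition 3 → 2:
ΔE₂ = |E_2 - E_3| = |-13.6057/2² - (-13.6057/3²)|
ΔE₂ = |-3.40142500 - (-1.51174444)| = 1.88968 eV

Since 1.88968 eV > 0.47242 eV, the transition 3 → 2 emits the more energetic photon.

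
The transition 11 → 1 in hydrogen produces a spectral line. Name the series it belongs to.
Lyman series

The spectral series in hydrogen are named based on the final (lower) energy level:
- Lyman series: n_final = 1 (ultraviolet)
- Balmer series: n_final = 2 (visible/near-UV)
- Paschen series: n_final = 3 (infrared)
- Brackett series: n_final = 4 (infrared)
- Pfund series: n_final = 5 (far infrared)

Since this transition ends at n = 1, it belongs to the Lyman series.

For reference, this 11 → 1 line has photon energy
ΔE = 13.6057 eV × (1/1² - 1/11²) = 13.49325620 eV,
corresponding to wavelength λ = hc/ΔE = 1239.84 eV·nm / 13.49325620 eV = 91.885901 nm in the ultraviolet region.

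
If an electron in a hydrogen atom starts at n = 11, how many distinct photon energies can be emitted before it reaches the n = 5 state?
21

The electron can occupy levels n = 5, 6, ..., 11 during de-excitation — that is m = 11 - 5 + 1 = 7 distinct levels.

The number of distinct spectral lines equals the number of ways to choose 2 of these m levels (each pair gives one possible emission transition):

Number of lines = m(m-1)/2 = 7×6/2 = 21

These correspond to all possible transitions between the 7 levels:
11 → 10, 11 → 9, 11 → 8, 11 → 7, 11 → 6, 11 → 5, 10 → 9, 10 → 8...

Each transition produces a photon with a unique energy (and thus wavelength). This count does not depend on Z.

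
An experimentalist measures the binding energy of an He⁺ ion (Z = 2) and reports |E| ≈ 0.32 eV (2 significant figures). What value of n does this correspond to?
n = 13

The exact energy levels follow E_n = -13.6057 Z² / n² eV with Z = 2.

The measured value (-0.32 eV) is reported to only 2 significant figures, so we must test candidate n values and see which one matches to that precision.

Candidate energies:
  n = 11:  E = -13.6057 × 2² / 11² = -0.449775 eV
  n = 12:  E = -13.6057 × 2² / 12² = -0.377936 eV
  n = 13:  E = -13.6057 × 2² / 13² = -0.322028 eV  ← matches
  n = 14:  E = -13.6057 × 2² / 14² = -0.277667 eV
  n = 15:  E = -13.6057 × 2² / 15² = -0.241879 eV

Checking against the measurement of -0.32 eV (2 sig figs), only n = 13 agrees:
E_13 = -0.322028 eV, which rounds to -0.32 eV ✓

Therefore n = 13.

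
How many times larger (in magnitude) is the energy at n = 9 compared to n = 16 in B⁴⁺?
3.160

Using E_n = -13.6057 Z² / n² eV with Z = 5:

E_9 = -13.6057 × 5² / 9² = -340.1425 / 81 = -4.199290123 eV
E_16 = -13.6057 × 5² / 16² = -340.1425 / 256 = -1.328681641 eV

The ratio is:
E_9/E_16 = (-4.199290123) / (-1.328681641)
E_9/E_16 = (-340.1425/81) / (-340.1425/256)
E_9/E_16 = 256/81
E_9/E_16 = 3.160
(Note: the Z² factors cancel in the ratio.)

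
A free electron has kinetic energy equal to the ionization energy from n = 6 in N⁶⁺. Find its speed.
2.55e+06 m/s (or 0.8514% of c)

The binding energy at n = 6 for N⁶⁺ is:
E_6 = -13.6057 × 7²/6² = -18.518869 eV
|E_6| = 18.518869 eV

Convert to Joules:
KE = 18.518869 eV × (1.602177 × 10⁻¹⁹ J/eV) = 2.9671e-18 J

Using KE = ½mv²:
v = √(2·KE/m_e)
v = √(2 × 2.9671e-18 J / 9.10938 × 10⁻³¹ kg)
v = 2.55e+06 m/s

This is approximately 0.8514% the speed of light.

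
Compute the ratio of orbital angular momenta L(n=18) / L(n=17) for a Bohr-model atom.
1.06

In the Bohr model, L_n = nℏ, so the ratio is purely the ratio of quantum numbers:

L_18/L_17 = 18ℏ / 17ℏ = 18/17 = 1.06

The angular momentum scales linearly with n.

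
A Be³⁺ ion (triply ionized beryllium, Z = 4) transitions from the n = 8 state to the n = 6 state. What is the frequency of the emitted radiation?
6.39692e+14 Hz

First, find the transition energy:
E_8 = -13.6057 × 4² / 8² = -3.40142500 eV
E_6 = -13.6057 × 4² / 6² = -6.04697778 eV
|ΔE| = |E_6 - E_8| = 2.64555278 eV

Convert to Joules: E = 2.64555278 eV × (1.602177 × 10⁻¹⁹ J/eV) = 4.2386438e-19 J

Using E = hf:
f = E/h = 4.2386438e-19 J / (6.62607 × 10⁻³⁴ J·s)
f = 6.39692e+14 Hz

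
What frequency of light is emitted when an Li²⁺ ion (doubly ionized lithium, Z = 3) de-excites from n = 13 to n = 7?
4.29e+14 Hz

First, find the transition energy:
E_13 = -13.6057 × 3² / 13² = -0.724564 eV
E_7 = -13.6057 × 3² / 7² = -2.499006 eV
|ΔE| = |E_7 - E_13| = 1.774442 eV

Convert to Joules: E = 1.774442 eV × (1.602177 × 10⁻¹⁹ J/eV) = 2.8430e-19 J

Using E = hf:
f = E/h = 2.8430e-19 J / (6.62607 × 10⁻³⁴ J·s)
f = 4.29e+14 Hz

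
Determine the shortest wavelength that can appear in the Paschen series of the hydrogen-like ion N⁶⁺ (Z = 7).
16.7375 nm

The series limit corresponds to the transition from n = ∞ to n = 3.
This is the highest energy (shortest wavelength) transition in the Paschen series.

E_∞ = 0 eV
E_3 = -13.6057 × 7² / 3² = -74.075478 eV

Energy at series limit:
ΔE = E_∞ - E_3 = 0 - (-74.075478) = 74.075478 eV
λ = hc/E = 1239.84 eV·nm / 74.075478 eV = 16.7375 nm

This energy equals the ionization energy from the n = 3 state of N⁶⁺.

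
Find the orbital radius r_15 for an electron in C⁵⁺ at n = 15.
1.98441 nm (or 19.84415 Å)

The Bohr radius formula is:
r_n = n² a₀ / Z

where a₀ = 0.05291772 nm is the Bohr radius.

For C⁵⁺ (Z = 6) at n = 15:
r_15 = 15² × 0.05291772 nm / 6
r_15 = 225 × 0.05291772 nm / 6
r_15 = 11.906487 nm / 6
r_15 = 1.98441 nm

The electron orbits at approximately 1.98441 nm from the nucleus.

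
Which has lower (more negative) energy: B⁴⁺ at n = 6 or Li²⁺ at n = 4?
B⁴⁺ at n = 6 (E = -9.44840 eV)

Using E_n = -13.6057 Z² / n² eV:

B⁴⁺ (Z = 5) at n = 6:
E = -13.6057 × 5² / 6² = -13.6057 × 25 / 36 = -9.44840278 eV

Li²⁺ (Z = 3) at n = 4:
E = -13.6057 × 3² / 4² = -13.6057 × 9 / 16 = -7.65320625 eV

Since -9.44840278 eV < -7.65320625 eV,
B⁴⁺ at n = 6 is more tightly bound (requires more energy to ionize).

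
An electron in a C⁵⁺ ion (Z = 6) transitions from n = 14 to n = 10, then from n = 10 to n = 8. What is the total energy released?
5.1542 eV

The energy levels of C⁵⁺ are E_n = -13.6057 × 6² / n² eV.

First transition (14 → 10):
ΔE₁ = |E_10 - E_14|
ΔE₁ = |-4.8980520000 - (-2.4990061224)| = 2.3990459 eV

Second transition (10 → 8):
ΔE₂ = |E_8 - E_10|
ΔE₂ = |-7.6532062500 - (-4.8980520000)| = 2.7551543 eV

Total energy released:
E_total = ΔE₁ + ΔE₂ = 2.3990459 + 2.7551543 = 5.1542 eV

Note: This equals the direct transition 14 → 8: 5.1542 eV ✓
Energy is conserved regardless of the path taken.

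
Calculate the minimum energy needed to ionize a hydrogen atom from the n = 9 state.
0.167972 eV

The ionization energy is the energy needed to remove the electron completely (n → ∞).

For hydrogen, E_n = -13.6057 eV / n².

At n = 9: E_9 = -13.6057 / 9² = -0.167971605 eV
At n = ∞: E_∞ = 0 eV

Ionization energy = E_∞ - E_9 = 0 - (-0.167971605) = 0.167971605 eV
Ionization energy ≈ 0.167972 eV

This is also called the binding energy of the electron in state n = 9.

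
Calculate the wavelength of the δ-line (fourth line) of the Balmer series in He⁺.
102.5173 nm

The lines of a series are numbered from the longest wavelength (smallest ΔE) outward; the fourth line is the transition from n = n_f + 4 to n_f.
The Balmer series has all transitions ending at n_f = 2.

For He⁺ (Z = 2), the fourth line (δ-line) is the jump from n = 6 to n = 2:
E_6 = -13.6057 × 2² / 6² = -1.5117444 eV
E_2 = -13.6057 × 2² / 2² = -13.6057000 eV
ΔE = E_6 - E_2 = 12.0939556 eV

λ = hc/E = 1239.84 eV·nm / 12.0939556 eV
λ = 102.5173 nm

This is the δ-line of the Balmer series in He⁺.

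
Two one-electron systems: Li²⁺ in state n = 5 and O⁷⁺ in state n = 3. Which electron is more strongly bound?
O⁷⁺ at n = 3 (E = -96.75164 eV)

Using E_n = -13.6057 Z² / n² eV:

Li²⁺ (Z = 3) at n = 5:
E = -13.6057 × 3² / 5² = -13.6057 × 9 / 25 = -4.89805200 eV

O⁷⁺ (Z = 8) at n = 3:
E = -13.6057 × 8² / 3² = -13.6057 × 64 / 9 = -96.75164444 eV

Since -96.75164444 eV < -4.89805200 eV,
O⁷⁺ at n = 3 is more tightly bound (requires more energy to ionize).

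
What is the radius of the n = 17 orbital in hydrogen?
15.2932 nm (or 152.9322 Å)

The Bohr radius formula is:
r_n = n² a₀ / Z

where a₀ = 0.0529177 nm is the Bohr radius.

For H (Z = 1) at n = 17:
r_17 = 17² × 0.0529177 nm / 1
r_17 = 289 × 0.0529177 nm / 1
r_17 = 15.29322 nm / 1
r_17 = 15.2932 nm

The electron orbits at approximately 15.2932 nm from the nucleus.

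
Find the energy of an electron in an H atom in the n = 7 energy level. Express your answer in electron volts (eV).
-0.2777 eV

The energy levels of a hydrogen-like atom are given by:
E_n = -13.6057 eV / n²

For n = 7:
E_7 = -13.6057 eV / 7²
E_7 = -13.6057 eV / 49
E_7 = -0.2777 eV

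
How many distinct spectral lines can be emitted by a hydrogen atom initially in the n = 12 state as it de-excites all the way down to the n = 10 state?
3

The electron can occupy levels n = 10, 11, ..., 12 during de-excitation — that is m = 12 - 10 + 1 = 3 distinct levels.

The number of distinct spectral lines equals the number of ways to choose 2 of these m levels (each pair gives one possible emission transition):

Number of lines = m(m-1)/2 = 3×2/2 = 3

These correspond to all possible transitions between the 3 levels:
12 → 11, 12 → 10, 11 → 10

Each transition produces a photon with a unique energy (and thus wavelength). This count does not depend on Z.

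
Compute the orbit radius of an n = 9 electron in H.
4.2863 nm (or 42.8633 Å)

The Bohr radius formula is:
r_n = n² a₀ / Z

where a₀ = 0.0529177 nm is the Bohr radius.

For H (Z = 1) at n = 9:
r_9 = 9² × 0.0529177 nm / 1
r_9 = 81 × 0.0529177 nm / 1
r_9 = 4.28633 nm / 1
r_9 = 4.2863 nm

The electron orbits at approximately 4.2863 nm from the nucleus.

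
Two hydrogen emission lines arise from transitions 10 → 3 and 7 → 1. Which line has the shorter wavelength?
7 → 1

Calculate the energy for each transition:

Transition 10 → 3:
ΔE₁ = |E_3 - E_10| = |-13.6057/3² - (-13.6057/10²)|
ΔE₁ = |-1.511744444444 - (-0.136057000000)| = 1.375687444 eV

Transition 7 → 1:
ΔE₂ = |E_1 - E_7| = |-13.6057/1² - (-13.6057/7²)|
ΔE₂ = |-13.605700000000 - (-0.277667346939)| = 13.328032653 eV

Since 13.328032653 eV > 1.375687444 eV, the transition 7 → 1 emits the more energetic photon.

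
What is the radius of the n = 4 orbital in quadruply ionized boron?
0.169337 nm (or 1.693367 Å)

The Bohr radius formula is:
r_n = n² a₀ / Z

where a₀ = 0.052917721 nm is the Bohr radius.

For B⁴⁺ (Z = 5) at n = 4:
r_4 = 4² × 0.052917721 nm / 5
r_4 = 16 × 0.052917721 nm / 5
r_4 = 0.8466835 nm / 5
r_4 = 0.169337 nm

The electron orbits at approximately 0.169337 nm from the nucleus.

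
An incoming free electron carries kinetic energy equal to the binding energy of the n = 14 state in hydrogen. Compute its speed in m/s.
1.563e+05 m/s (or 0.052124% of c)

The binding energy at n = 14 for hydrogen is:
E_14 = -13.6057/14² = -0.06941684 eV
|E_14| = 0.06941684 eV

Convert to Joules:
KE = 0.06941684 eV × (1.602177 × 10⁻¹⁹ J/eV) = 1.11218e-20 J

Using KE = ½mv²:
v = √(2·KE/m_e)
v = √(2 × 1.11218e-20 J / 9.10938 × 10⁻³¹ kg)
v = 1.563e+05 m/s

This is approximately 0.052124% the speed of light.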